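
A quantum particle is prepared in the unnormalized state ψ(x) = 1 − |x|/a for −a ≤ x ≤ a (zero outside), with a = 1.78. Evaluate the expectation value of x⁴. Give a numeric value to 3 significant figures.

0.287

⟨x⁴⟩ = ∫ x⁴·|ψ|² dx / ∫|ψ|² dx (integrals over the domain).
ψ is even, so ∫ over [−a, a] = 2∫₀ᵃ with ψ = 1 − x/a there: ∫₀ᵃ (1 − x/a)² dx = a/3, ∫₀ᵃ x²(1 − x/a)² dx = a³/30, ∫₀ᵃ x⁴(1 − x/a)² dx = a⁵/105.
State is unnormalized: ∫|ψ|² dx = 1.1867, and ∫ψ*·x⁴·ψ dx = 0.34036, so ⟨x⁴⟩ = 0.34036 / 1.1867.
⟨x⁴⟩ = 0.28682.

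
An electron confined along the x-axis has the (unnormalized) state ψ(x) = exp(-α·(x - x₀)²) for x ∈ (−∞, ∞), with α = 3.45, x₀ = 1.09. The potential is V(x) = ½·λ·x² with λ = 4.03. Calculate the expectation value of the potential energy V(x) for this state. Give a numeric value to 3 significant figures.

⟨V⟩ = ∫ V(x)·|ψ|² dx / ∫|ψ|² dx.
Gaussian moments (u = x − x₀): ∫u^(2j)·e^(−2αu²) du = (2j−1)!!/(4α)^j · √(π/(2α)), odd powers integrate to 0; here √(π/(2α)) = 0.67476.
State is unnormalized: ∫|ψ|² dx = 0.67476, and ∫ψ*·V(x)·ψ dx = 1.7139, so ⟨V⟩ = 1.7139 / 0.67476.
⟨V⟩ = 2.5400.

2.54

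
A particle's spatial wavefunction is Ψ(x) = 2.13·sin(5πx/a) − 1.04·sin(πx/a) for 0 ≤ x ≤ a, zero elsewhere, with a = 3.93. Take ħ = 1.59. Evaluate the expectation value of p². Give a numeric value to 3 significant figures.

32.9

p² Ψ = −ħ² d²Ψ/dx²; ⟨p²⟩ = −ħ² ∫ Ψ*·Ψ'' dx / ∫|Ψ|² dx.
d²/dx² sin(jπx/a) = −(jπ/a)²·sin(jπx/a); on 0 ≤ x ≤ a, ∫sin²(jπx/a) dx = a/2 and ∫sin(jπx/a)·sin(lπx/a) dx = 0 for j ≠ l, so only diagonal terms survive in ∫|Ψ|² and ∫Ψ·Ψ″; ∫Ψ·Ψ′ dx = [Ψ²/2] between the walls = 0.
State is unnormalized: ∫|Ψ|² dx = 11.040, and ∫Ψ*·(−ħ² Ψ'') dx = 363.49, so ⟨p²⟩ = 363.49 / 11.040.
⟨p²⟩ = 32.924.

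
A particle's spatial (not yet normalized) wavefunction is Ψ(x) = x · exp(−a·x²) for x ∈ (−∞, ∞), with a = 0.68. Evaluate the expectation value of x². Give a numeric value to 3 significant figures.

⟨x²⟩ = ∫ x²·|Ψ|² dx / ∫|Ψ|² dx (integrals over the domain).
Expand each integrand as polynomial × e^(−2ax²) and use ∫x^(2j)·e^(−2ax²) dx = (2j−1)!!/(4a)^j · √(π/(2a)), odd powers → 0; here √(π/(2a)) = 1.5199.
State is unnormalized: ∫|Ψ|² dx = 0.55877, and ∫Ψ*·x²·Ψ dx = 0.61630, so ⟨x²⟩ = 0.61630 / 0.55877.
⟨x²⟩ = 1.1029.

1.10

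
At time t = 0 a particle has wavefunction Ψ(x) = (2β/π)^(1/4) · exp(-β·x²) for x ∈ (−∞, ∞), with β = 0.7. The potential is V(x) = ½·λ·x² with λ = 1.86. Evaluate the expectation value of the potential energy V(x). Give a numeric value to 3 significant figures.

⟨V⟩ = ∫ V(x)·|Ψ|² dx.
Gaussian moments: ∫x^(2j)·e^(−2βx²) dx = (2j−1)!!/(4β)^j · √(π/(2β)), odd powers integrate to 0; here √(π/(2β)) = 1.4980.
⟨V⟩ = 0.33214.

0.332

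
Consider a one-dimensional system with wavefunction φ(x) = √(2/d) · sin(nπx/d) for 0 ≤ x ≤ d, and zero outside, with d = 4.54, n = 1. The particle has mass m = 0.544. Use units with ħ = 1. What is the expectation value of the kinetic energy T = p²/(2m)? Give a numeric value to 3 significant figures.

T = −(ħ²/2m) d²/dx², so ⟨T⟩ = −(ħ²/2m) ∫ φ*·φ'' dx; with m = 0.544.
d/dx sin(nπx/d) = (nπ/d)·cos(nπx/d) and d²/dx² sin(nπx/d) = −(nπ/d)²·sin(nπx/d); on 0 ≤ x ≤ d, ∫sin²(nπx/d) dx = d/2 and ∫sin(nπx/d)·cos(nπx/d) dx = 0.
⟨T⟩ = 0.44011.

0.440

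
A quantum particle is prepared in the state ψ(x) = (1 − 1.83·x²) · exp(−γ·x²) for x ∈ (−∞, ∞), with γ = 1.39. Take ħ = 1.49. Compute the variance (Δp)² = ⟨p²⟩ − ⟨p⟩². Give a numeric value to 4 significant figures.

11.19

Compute ⟨p⟩ and ⟨p²⟩ separately; (Δp)² = ⟨p²⟩ − ⟨p⟩².
Expand each integrand as polynomial × e^(−2γx²) and use ∫x^(2j)·e^(−2γx²) dx = (2j−1)!!/(4γ)^j · √(π/(2γ)), odd powers → 0; here √(π/(2γ)) = 1.0630. Differentiate with the product rule, d/dx e^(−γx²) = −2γx·e^(−γx²).
Normalization: ∫|ψ|² dx = 0.70875.
⟨p⟩ = 0.0000 and ⟨p²⟩ = 11.185.
(Δp)² = 11.185 − (0.0000)² = 11.185.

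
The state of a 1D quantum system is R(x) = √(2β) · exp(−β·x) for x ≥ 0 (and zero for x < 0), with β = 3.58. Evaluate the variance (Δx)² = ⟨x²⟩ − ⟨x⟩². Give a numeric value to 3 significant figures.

0.0195

Compute ⟨x⟩ and ⟨x²⟩ separately, then (Δx)² = ⟨x²⟩ − ⟨x⟩².
Every integrand reduces to terms xʲ·e^(−2βx) on [0, ∞); use ∫₀^∞ xʲ·e^(−2βx) dx = j!/(2β)^(j+1).
⟨x⟩ = 0.13966 and ⟨x²⟩ = 0.039013.
(Δx)² = 0.039013 − (0.13966)² = 0.019506.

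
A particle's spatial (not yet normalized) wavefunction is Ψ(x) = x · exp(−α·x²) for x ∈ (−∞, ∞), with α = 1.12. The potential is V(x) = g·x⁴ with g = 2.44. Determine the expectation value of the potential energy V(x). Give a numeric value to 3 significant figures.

1.82

⟨V⟩ = ∫ V(x)·|Ψ|² dx / ∫|Ψ|² dx.
Expand each integrand as polynomial × e^(−2αx²) and use ∫x^(2j)·e^(−2αx²) dx = (2j−1)!!/(4α)^j · √(π/(2α)), odd powers → 0; here √(π/(2α)) = 1.1843.
State is unnormalized: ∫|Ψ|² dx = 0.26435, and ∫Ψ*·V(x)·Ψ dx = 0.48206, so ⟨V⟩ = 0.48206 / 0.26435.
⟨V⟩ = 1.8236.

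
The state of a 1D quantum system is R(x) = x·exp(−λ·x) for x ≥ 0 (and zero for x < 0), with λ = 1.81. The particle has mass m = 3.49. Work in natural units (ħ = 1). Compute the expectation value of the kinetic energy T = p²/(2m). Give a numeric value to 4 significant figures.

0.4694

T = −(ħ²/2m) d²/dx², so ⟨T⟩ = −(ħ²/2m) ∫ R*·R'' dx / ∫|R|² dx; with m = 3.49.
Differentiate x·exp(−λ·x) with the product rule; every integrand then reduces to terms xʲ·e^(−2λx) on [0, ∞), with ∫₀^∞ xʲ·e^(−2λx) dx = j!/(2λ)^(j+1).
State is unnormalized: ∫|R|² dx = 0.042160, and ∫R*·(−ħ²/2m · R'') dx = 0.019788, so ⟨T⟩ = 0.019788 / 0.042160.
⟨T⟩ = 0.46936.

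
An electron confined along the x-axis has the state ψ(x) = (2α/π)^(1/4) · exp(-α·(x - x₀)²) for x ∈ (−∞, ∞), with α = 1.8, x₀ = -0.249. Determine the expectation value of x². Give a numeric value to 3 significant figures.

0.201

⟨x²⟩ = ∫ x²·|ψ|² dx (integrals over the domain).
Gaussian moments (u = x − x₀): ∫u^(2j)·e^(−2αu²) du = (2j−1)!!/(4α)^j · √(π/(2α)), odd powers integrate to 0; here √(π/(2α)) = 0.93417.
⟨x²⟩ = 0.20089.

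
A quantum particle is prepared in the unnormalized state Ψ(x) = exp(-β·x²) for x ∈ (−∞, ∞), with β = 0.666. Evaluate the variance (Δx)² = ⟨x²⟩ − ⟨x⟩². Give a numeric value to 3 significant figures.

Compute ⟨x⟩ and ⟨x²⟩ separately, then (Δx)² = ⟨x²⟩ − ⟨x⟩².
Gaussian moments: ∫x^(2j)·e^(−2βx²) dx = (2j−1)!!/(4β)^j · √(π/(2β)), odd powers integrate to 0; here √(π/(2β)) = 1.5358.
Normalization: ∫|Ψ|² dx = 1.5358.
⟨x⟩ = 0.0000 and ⟨x²⟩ = 0.37538.
(Δx)² = 0.37538 − (0.0000)² = 0.37538.

0.375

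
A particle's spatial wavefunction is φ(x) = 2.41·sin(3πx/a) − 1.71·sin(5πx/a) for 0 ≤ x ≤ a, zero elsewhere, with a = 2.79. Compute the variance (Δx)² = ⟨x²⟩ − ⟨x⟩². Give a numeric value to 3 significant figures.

Compute ⟨x⟩ and ⟨x²⟩ separately, then (Δx)² = ⟨x²⟩ − ⟨x⟩².
On 0 ≤ x ≤ a (j ≠ l): ∫sin²(jπx/a) dx = a/2, ∫sin(jπx/a)·sin(lπx/a) dx = 0; diagonal moments ∫x·sin²(jπx/a) dx = a²/4, ∫x²·sin²(jπx/a) dx = a³·(1/6 − 1/(4j²π²)); cross terms ∫x·sin(jπx/a)·sin(lπx/a) dx = 0 for j + l even and −4jla²/(π²(j² − l²)²) for j + l odd, ∫x²·sin(jπx/a)·sin(lπx/a) dx = (−1)^(j+l)·4jla³/(π²(j² − l²)²); higher powers the same way via product-to-sum and parts.
Normalization: ∫|φ|² dx = 12.181.
⟨x⟩ = 1.3950 and ⟨x²⟩ = 2.2113.
(Δx)² = 2.2113 − (1.3950)² = 0.26529.

0.265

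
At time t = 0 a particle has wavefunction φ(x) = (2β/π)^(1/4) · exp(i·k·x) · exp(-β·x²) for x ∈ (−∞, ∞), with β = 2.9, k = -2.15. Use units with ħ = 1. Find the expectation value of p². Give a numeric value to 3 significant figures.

p² φ = −ħ² d²φ/dx²; ⟨p²⟩ = −ħ² ∫ φ*·φ'' dx.
Gaussian moments: ∫x^(2j)·e^(−2βx²) dx = (2j−1)!!/(4β)^j · √(π/(2β)), odd powers integrate to 0; here √(π/(2β)) = 0.73597. Derivatives: φ′ = (ik − 2βx)·φ, φ″ = ((ik − 2βx)² − 2β)·φ; the odd-in-x pieces drop out.
⟨p²⟩ = 7.5225.

7.52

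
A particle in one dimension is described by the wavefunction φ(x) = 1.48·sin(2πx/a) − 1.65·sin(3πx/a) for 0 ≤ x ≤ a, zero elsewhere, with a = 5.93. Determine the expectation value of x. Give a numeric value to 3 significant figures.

4.11

⟨x⟩ = ∫ x·|φ|² dx / ∫|φ|² dx (integrals over the domain).
On 0 ≤ x ≤ a (j ≠ l): ∫sin²(jπx/a) dx = a/2, ∫sin(jπx/a)·sin(lπx/a) dx = 0; diagonal moments ∫x·sin²(jπx/a) dx = a²/4, ∫x²·sin²(jπx/a) dx = a³·(1/6 − 1/(4j²π²)); cross terms ∫x·sin(jπx/a)·sin(lπx/a) dx = 0 for j + l even and −4jla²/(π²(j² − l²)²) for j + l odd, ∫x²·sin(jπx/a)·sin(lπx/a) dx = (−1)^(j+l)·4jla³/(π²(j² − l²)²); higher powers the same way via product-to-sum and parts.
State is unnormalized: ∫|φ|² dx = 14.567, and ∫φ*·x·φ dx = 59.896, so ⟨x⟩ = 59.896 / 14.567.
⟨x⟩ = 4.1118.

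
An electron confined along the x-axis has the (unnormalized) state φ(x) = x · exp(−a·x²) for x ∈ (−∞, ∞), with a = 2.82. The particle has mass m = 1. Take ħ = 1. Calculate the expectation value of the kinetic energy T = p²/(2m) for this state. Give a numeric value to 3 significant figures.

4.23

T = −(ħ²/2m) d²/dx², so ⟨T⟩ = −(ħ²/2m) ∫ φ*·φ'' dx / ∫|φ|² dx; with m = 1.
Expand each integrand as polynomial × e^(−2ax²) and use ∫x^(2j)·e^(−2ax²) dx = (2j−1)!!/(4a)^j · √(π/(2a)), odd powers → 0; here √(π/(2a)) = 0.74634. Differentiate with the product rule, d/dx e^(−ax²) = −2ax·e^(−ax²).
State is unnormalized: ∫|φ|² dx = 0.066165, and ∫φ*·(−ħ²/2m · φ'') dx = 0.27988, so ⟨T⟩ = 0.27988 / 0.066165.
⟨T⟩ = 4.2300.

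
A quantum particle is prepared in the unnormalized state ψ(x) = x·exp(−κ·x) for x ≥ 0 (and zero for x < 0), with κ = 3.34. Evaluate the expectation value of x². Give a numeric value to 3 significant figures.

0.269

⟨x²⟩ = ∫ x²·|ψ|² dx / ∫|ψ|² dx (integrals over the domain).
Every integrand reduces to terms xʲ·e^(−2κx) on [0, ∞); use ∫₀^∞ xʲ·e^(−2κx) dx = j!/(2κ)^(j+1).
State is unnormalized: ∫|ψ|² dx = 0.0067097, and ∫ψ*·x²·ψ dx = 0.0018044, so ⟨x²⟩ = 0.0018044 / 0.0067097.
⟨x²⟩ = 0.26892.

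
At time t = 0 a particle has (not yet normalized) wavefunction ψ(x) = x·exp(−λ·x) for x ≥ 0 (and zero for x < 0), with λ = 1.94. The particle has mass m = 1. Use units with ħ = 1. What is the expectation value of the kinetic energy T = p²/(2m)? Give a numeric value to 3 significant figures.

T = −(ħ²/2m) d²/dx², so ⟨T⟩ = −(ħ²/2m) ∫ ψ*·ψ'' dx / ∫|ψ|² dx; with m = 1.
Differentiate x·exp(−λ·x) with the product rule; every integrand then reduces to terms xʲ·e^(−2λx) on [0, ∞), with ∫₀^∞ xʲ·e^(−2λx) dx = j!/(2λ)^(j+1).
State is unnormalized: ∫|ψ|² dx = 0.034240, and ∫ψ*·(−ħ²/2m · ψ'') dx = 0.064433, so ⟨T⟩ = 0.064433 / 0.034240.
⟨T⟩ = 1.8818.

1.88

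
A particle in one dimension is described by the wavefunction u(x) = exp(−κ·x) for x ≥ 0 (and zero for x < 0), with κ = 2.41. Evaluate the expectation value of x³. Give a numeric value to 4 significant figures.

0.05358

⟨x³⟩ = ∫ x³·|u|² dx / ∫|u|² dx (integrals over the domain).
Every integrand reduces to terms xʲ·e^(−2κx) on [0, ∞); use ∫₀^∞ xʲ·e^(−2κx) dx = j!/(2κ)^(j+1).
State is unnormalized: ∫|u|² dx = 0.20747, and ∫u*·x³·u dx = 0.011116, so ⟨x³⟩ = 0.011116 / 0.20747.
⟨x³⟩ = 0.053581.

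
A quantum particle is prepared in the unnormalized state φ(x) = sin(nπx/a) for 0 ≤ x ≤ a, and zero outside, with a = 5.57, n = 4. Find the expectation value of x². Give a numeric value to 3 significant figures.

10.2

⟨x²⟩ = ∫ x²·|φ|² dx / ∫|φ|² dx (integrals over the domain).
With sin²θ = (1 − cos2θ)/2 on 0 ≤ x ≤ a: ∫sin²(nπx/a) dx = a/2, ∫x·sin²(nπx/a) dx = a²/4, ∫x²·sin²(nπx/a) dx = a³·(1/6 − 1/(4n²π²)); higher powers xᵏ the same way, integrating xᵏ·cos(2nπx/a) by parts.
State is unnormalized: ∫|φ|² dx = 2.7850, and ∫φ*·x²·φ dx = 28.528, so ⟨x²⟩ = 28.528 / 2.7850.
⟨x²⟩ = 10.243.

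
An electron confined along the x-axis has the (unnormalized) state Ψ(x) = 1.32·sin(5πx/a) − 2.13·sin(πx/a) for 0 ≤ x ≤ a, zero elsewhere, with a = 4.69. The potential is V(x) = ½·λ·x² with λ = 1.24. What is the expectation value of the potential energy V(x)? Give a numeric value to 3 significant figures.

3.95

⟨V⟩ = ∫ V(x)·|Ψ|² dx / ∫|Ψ|² dx.
On 0 ≤ x ≤ a (j ≠ l): ∫sin²(jπx/a) dx = a/2, ∫sin(jπx/a)·sin(lπx/a) dx = 0; diagonal moments ∫x·sin²(jπx/a) dx = a²/4, ∫x²·sin²(jπx/a) dx = a³·(1/6 − 1/(4j²π²)); cross terms ∫x·sin(jπx/a)·sin(lπx/a) dx = 0 for j + l even and −4jla²/(π²(j² − l²)²) for j + l odd, ∫x²·sin(jπx/a)·sin(lπx/a) dx = (−1)^(j+l)·4jla³/(π²(j² − l²)²); higher powers the same way via product-to-sum and parts.
State is unnormalized: ∫|Ψ|² dx = 14.725, and ∫Ψ*·V(x)·Ψ dx = 58.209, so ⟨V⟩ = 58.209 / 14.725.
⟨V⟩ = 3.9531.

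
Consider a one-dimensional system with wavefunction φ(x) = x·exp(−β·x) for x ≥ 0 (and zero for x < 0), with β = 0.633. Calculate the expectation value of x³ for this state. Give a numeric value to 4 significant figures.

29.57

⟨x³⟩ = ∫ x³·|φ|² dx / ∫|φ|² dx (integrals over the domain).
Every integrand reduces to terms xʲ·e^(−2βx) on [0, ∞); use ∫₀^∞ xʲ·e^(−2βx) dx = j!/(2β)^(j+1).
State is unnormalized: ∫|φ|² dx = 0.98566, and ∫φ*·x³·φ dx = 29.146, so ⟨x³⟩ = 29.146 / 0.98566.
⟨x³⟩ = 29.570.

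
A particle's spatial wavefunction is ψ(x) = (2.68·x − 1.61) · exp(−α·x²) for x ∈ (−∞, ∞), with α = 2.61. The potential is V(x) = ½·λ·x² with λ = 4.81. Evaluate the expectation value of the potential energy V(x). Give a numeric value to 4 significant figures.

0.3270

⟨V⟩ = ∫ V(x)·|ψ|² dx / ∫|ψ|² dx.
Expand each integrand as polynomial × e^(−2αx²) and use ∫x^(2j)·e^(−2αx²) dx = (2j−1)!!/(4α)^j · √(π/(2α)), odd powers → 0; here √(π/(2α)) = 0.77578.
State is unnormalized: ∫|ψ|² dx = 2.5446, and ∫ψ*·V(x)·ψ dx = 0.83209, so ⟨V⟩ = 0.83209 / 2.5446.
⟨V⟩ = 0.32700.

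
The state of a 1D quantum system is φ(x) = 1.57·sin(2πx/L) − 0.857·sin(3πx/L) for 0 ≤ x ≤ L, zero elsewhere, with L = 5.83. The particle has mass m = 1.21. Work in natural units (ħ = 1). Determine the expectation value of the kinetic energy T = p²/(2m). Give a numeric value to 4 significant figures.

0.6177

T = −(ħ²/2m) d²/dx², so ⟨T⟩ = −(ħ²/2m) ∫ φ*·φ'' dx / ∫|φ|² dx; with m = 1.21.
d²/dx² sin(jπx/L) = −(jπ/L)²·sin(jπx/L); on 0 ≤ x ≤ L, ∫sin²(jπx/L) dx = L/2 and ∫sin(jπx/L)·sin(lπx/L) dx = 0 for j ≠ l, so only diagonal terms survive in ∫|φ|² and ∫φ·φ″; ∫φ·φ′ dx = [φ²/2] between the walls = 0.
State is unnormalized: ∫|φ|² dx = 9.3261, and ∫φ*·(−ħ²/2m · φ'') dx = 5.7606, so ⟨T⟩ = 5.7606 / 9.3261.
⟨T⟩ = 0.61769.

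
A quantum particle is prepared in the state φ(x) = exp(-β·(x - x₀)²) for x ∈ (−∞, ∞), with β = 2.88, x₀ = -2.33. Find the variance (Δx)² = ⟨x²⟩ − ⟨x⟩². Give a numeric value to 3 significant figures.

0.0868

Compute ⟨x⟩ and ⟨x²⟩ separately, then (Δx)² = ⟨x²⟩ − ⟨x⟩².
Gaussian moments (u = x − x₀): ∫u^(2j)·e^(−2βu²) du = (2j−1)!!/(4β)^j · √(π/(2β)), odd powers integrate to 0; here √(π/(2β)) = 0.73852.
Normalization: ∫|φ|² dx = 0.73852.
⟨x⟩ = -2.3300 and ⟨x²⟩ = 5.5157.
(Δx)² = 5.5157 − (-2.3300)² = 0.086806.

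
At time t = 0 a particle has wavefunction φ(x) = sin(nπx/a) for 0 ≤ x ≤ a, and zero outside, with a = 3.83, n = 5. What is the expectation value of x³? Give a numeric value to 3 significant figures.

⟨x³⟩ = ∫ x³·|φ|² dx / ∫|φ|² dx (integrals over the domain).
With sin²θ = (1 − cos2θ)/2 on 0 ≤ x ≤ a: ∫sin²(nπx/a) dx = a/2, ∫x·sin²(nπx/a) dx = a²/4, ∫x²·sin²(nπx/a) dx = a³·(1/6 − 1/(4n²π²)); higher powers xᵏ the same way, integrating xᵏ·cos(2nπx/a) by parts.
State is unnormalized: ∫|φ|² dx = 1.9150, and ∫φ*·x³·φ dx = 26.570, so ⟨x³⟩ = 26.570 / 1.9150.
⟨x³⟩ = 13.875.

13.9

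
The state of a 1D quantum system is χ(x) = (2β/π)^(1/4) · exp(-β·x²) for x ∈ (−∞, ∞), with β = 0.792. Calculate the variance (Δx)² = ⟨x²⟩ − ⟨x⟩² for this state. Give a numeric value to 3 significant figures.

Compute ⟨x⟩ and ⟨x²⟩ separately, then (Δx)² = ⟨x²⟩ − ⟨x⟩².
Gaussian moments: ∫x^(2j)·e^(−2βx²) dx = (2j−1)!!/(4β)^j · √(π/(2β)), odd powers integrate to 0; here √(π/(2β)) = 1.4083.
⟨x⟩ = 0.0000 and ⟨x²⟩ = 0.31566.
(Δx)² = 0.31566 − (0.0000)² = 0.31566.

0.316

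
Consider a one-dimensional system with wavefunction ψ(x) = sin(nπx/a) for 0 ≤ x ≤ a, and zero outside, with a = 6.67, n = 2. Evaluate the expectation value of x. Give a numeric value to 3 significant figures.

3.34

⟨x⟩ = ∫ x·|ψ|² dx / ∫|ψ|² dx (integrals over the domain).
With sin²θ = (1 − cos2θ)/2 on 0 ≤ x ≤ a: ∫sin²(nπx/a) dx = a/2, ∫x·sin²(nπx/a) dx = a²/4, ∫x²·sin²(nπx/a) dx = a³·(1/6 − 1/(4n²π²)); higher powers xᵏ the same way, integrating xᵏ·cos(2nπx/a) by parts.
State is unnormalized: ∫|ψ|² dx = 3.3350, and ∫ψ*·x·ψ dx = 11.122, so ⟨x⟩ = 11.122 / 3.3350.
⟨x⟩ = 3.3350.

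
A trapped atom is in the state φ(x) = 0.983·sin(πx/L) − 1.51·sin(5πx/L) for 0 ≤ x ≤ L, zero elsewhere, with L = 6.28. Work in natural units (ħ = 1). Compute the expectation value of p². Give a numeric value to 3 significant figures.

4.47

p² φ = −ħ² d²φ/dx²; ⟨p²⟩ = −ħ² ∫ φ*·φ'' dx / ∫|φ|² dx.
d²/dx² sin(jπx/L) = −(jπ/L)²·sin(jπx/L); on 0 ≤ x ≤ L, ∫sin²(jπx/L) dx = L/2 and ∫sin(jπx/L)·sin(lπx/L) dx = 0 for j ≠ l, so only diagonal terms survive in ∫|φ|² and ∫φ·φ″; ∫φ·φ′ dx = [φ²/2] between the walls = 0.
State is unnormalized: ∫|φ|² dx = 10.194, and ∫φ*·(−ħ² φ'') dx = 45.552, so ⟨p²⟩ = 45.552 / 10.194.
⟨p²⟩ = 4.4686.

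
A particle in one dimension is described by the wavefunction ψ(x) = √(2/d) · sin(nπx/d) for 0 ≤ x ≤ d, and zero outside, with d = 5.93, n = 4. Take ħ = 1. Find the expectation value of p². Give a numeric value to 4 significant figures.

4.491

p² ψ = −ħ² d²ψ/dx²; ⟨p²⟩ = −ħ² ∫ ψ*·ψ'' dx.
d/dx sin(nπx/d) = (nπ/d)·cos(nπx/d) and d²/dx² sin(nπx/d) = −(nπ/d)²·sin(nπx/d); on 0 ≤ x ≤ d, ∫sin²(nπx/d) dx = d/2 and ∫sin(nπx/d)·cos(nπx/d) dx = 0.
⟨p²⟩ = 4.4907.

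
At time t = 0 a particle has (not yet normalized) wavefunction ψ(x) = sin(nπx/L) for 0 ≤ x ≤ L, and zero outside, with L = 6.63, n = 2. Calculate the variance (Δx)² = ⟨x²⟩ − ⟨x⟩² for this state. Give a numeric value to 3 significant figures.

Compute ⟨x⟩ and ⟨x²⟩ separately, then (Δx)² = ⟨x²⟩ − ⟨x⟩².
With sin²θ = (1 − cos2θ)/2 on 0 ≤ x ≤ L: ∫sin²(nπx/L) dx = L/2, ∫x·sin²(nπx/L) dx = L²/4, ∫x²·sin²(nπx/L) dx = L³·(1/6 − 1/(4n²π²)); higher powers xᵏ the same way, integrating xᵏ·cos(2nπx/L) by parts.
Normalization: ∫|ψ|² dx = 3.3150.
⟨x⟩ = 3.3150 and ⟨x²⟩ = 14.096.
(Δx)² = 14.096 − (3.3150)² = 3.1064.

3.11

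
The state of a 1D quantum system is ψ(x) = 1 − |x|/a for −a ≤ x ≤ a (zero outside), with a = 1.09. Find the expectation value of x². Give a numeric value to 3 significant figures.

0.119

⟨x²⟩ = ∫ x²·|ψ|² dx / ∫|ψ|² dx (integrals over the domain).
ψ is even, so ∫ over [−a, a] = 2∫₀ᵃ with ψ = 1 − x/a there: ∫₀ᵃ (1 − x/a)² dx = a/3, ∫₀ᵃ x²(1 − x/a)² dx = a³/30, ∫₀ᵃ x⁴(1 − x/a)² dx = a⁵/105.
State is unnormalized: ∫|ψ|² dx = 0.72667, and ∫ψ*·x²·ψ dx = 0.086335, so ⟨x²⟩ = 0.086335 / 0.72667.
⟨x²⟩ = 0.11881.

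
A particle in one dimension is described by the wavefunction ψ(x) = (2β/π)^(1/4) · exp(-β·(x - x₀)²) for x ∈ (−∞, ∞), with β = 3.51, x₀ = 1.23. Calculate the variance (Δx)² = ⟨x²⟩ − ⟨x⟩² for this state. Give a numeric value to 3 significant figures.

0.0712

Compute ⟨x⟩ and ⟨x²⟩ separately, then (Δx)² = ⟨x²⟩ − ⟨x⟩².
Gaussian moments (u = x − x₀): ∫u^(2j)·e^(−2βu²) du = (2j−1)!!/(4β)^j · √(π/(2β)), odd powers integrate to 0; here √(π/(2β)) = 0.66897.
⟨x⟩ = 1.2300 and ⟨x²⟩ = 1.5841.
(Δx)² = 1.5841 − (1.2300)² = 0.071225.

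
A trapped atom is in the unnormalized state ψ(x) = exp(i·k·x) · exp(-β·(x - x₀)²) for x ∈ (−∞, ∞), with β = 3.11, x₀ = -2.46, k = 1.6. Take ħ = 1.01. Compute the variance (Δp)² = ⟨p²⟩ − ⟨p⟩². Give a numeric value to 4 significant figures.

Compute ⟨p⟩ and ⟨p²⟩ separately; (Δp)² = ⟨p²⟩ − ⟨p⟩².
Gaussian moments (u = x − x₀): ∫u^(2j)·e^(−2βu²) du = (2j−1)!!/(4β)^j · √(π/(2β)), odd powers integrate to 0; here √(π/(2β)) = 0.71069. Derivatives: ψ′ = (ik − 2βu)·ψ, ψ″ = ((ik − 2βu)² − 2β)·ψ; the odd-in-u pieces drop out.
Normalization: ∫|ψ|² dx = 0.71069.
⟨p⟩ = 1.6160 and ⟨p²⟩ = 5.7840.
(Δp)² = 5.7840 − (1.6160)² = 3.1725.

3.173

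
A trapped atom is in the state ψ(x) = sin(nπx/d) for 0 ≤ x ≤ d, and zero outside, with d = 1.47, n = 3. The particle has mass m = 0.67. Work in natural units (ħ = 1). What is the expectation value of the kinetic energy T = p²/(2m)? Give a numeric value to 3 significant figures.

T = −(ħ²/2m) d²/dx², so ⟨T⟩ = −(ħ²/2m) ∫ ψ*·ψ'' dx / ∫|ψ|² dx; with m = 0.67.
d/dx sin(nπx/d) = (nπ/d)·cos(nπx/d) and d²/dx² sin(nπx/d) = −(nπ/d)²·sin(nπx/d); on 0 ≤ x ≤ d, ∫sin²(nπx/d) dx = d/2 and ∫sin(nπx/d)·cos(nπx/d) dx = 0.
State is unnormalized: ∫|ψ|² dx = 0.73500, and ∫ψ*·(−ħ²/2m · ψ'') dx = 22.547, so ⟨T⟩ = 22.547 / 0.73500.
⟨T⟩ = 30.676.

30.7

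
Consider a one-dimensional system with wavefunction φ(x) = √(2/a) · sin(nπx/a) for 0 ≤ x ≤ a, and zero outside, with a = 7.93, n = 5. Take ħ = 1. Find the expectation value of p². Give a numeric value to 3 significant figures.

p² φ = −ħ² d²φ/dx²; ⟨p²⟩ = −ħ² ∫ φ*·φ'' dx.
d/dx sin(nπx/a) = (nπ/a)·cos(nπx/a) and d²/dx² sin(nπx/a) = −(nπ/a)²·sin(nπx/a); on 0 ≤ x ≤ a, ∫sin²(nπx/a) dx = a/2 and ∫sin(nπx/a)·cos(nπx/a) dx = 0.
⟨p²⟩ = 3.9237.

3.92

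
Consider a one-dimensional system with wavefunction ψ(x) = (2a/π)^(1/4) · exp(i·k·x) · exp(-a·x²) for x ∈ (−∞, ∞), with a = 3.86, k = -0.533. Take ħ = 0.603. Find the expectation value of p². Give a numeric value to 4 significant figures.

p² ψ = −ħ² d²ψ/dx²; ⟨p²⟩ = −ħ² ∫ ψ*·ψ'' dx.
Gaussian moments: ∫x^(2j)·e^(−2ax²) dx = (2j−1)!!/(4a)^j · √(π/(2a)), odd powers integrate to 0; here √(π/(2a)) = 0.63792. Derivatives: ψ′ = (ik − 2ax)·ψ, ψ″ = ((ik − 2ax)² − 2a)·ψ; the odd-in-x pieces drop out.
⟨p²⟩ = 1.5068.

1.507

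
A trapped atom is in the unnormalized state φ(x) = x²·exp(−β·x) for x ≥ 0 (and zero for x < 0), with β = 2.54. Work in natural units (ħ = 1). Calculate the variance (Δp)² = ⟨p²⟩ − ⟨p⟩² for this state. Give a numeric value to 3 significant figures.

Compute ⟨p⟩ and ⟨p²⟩ separately; (Δp)² = ⟨p²⟩ − ⟨p⟩².
Differentiate x²·exp(−β·x) with the product rule; every integrand then reduces to terms xʲ·e^(−2βx) on [0, ∞), with ∫₀^∞ xʲ·e^(−2βx) dx = j!/(2β)^(j+1).
Normalization: ∫|φ|² dx = 0.0070940.
⟨p⟩ = 0.0000 and ⟨p²⟩ = 2.1505.
(Δp)² = 2.1505 − (0.0000)² = 2.1505.

2.15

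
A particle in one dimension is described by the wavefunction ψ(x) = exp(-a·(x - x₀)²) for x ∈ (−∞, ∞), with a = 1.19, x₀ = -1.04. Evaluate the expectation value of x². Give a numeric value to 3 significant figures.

1.29

⟨x²⟩ = ∫ x²·|ψ|² dx / ∫|ψ|² dx (integrals over the domain).
Gaussian moments (u = x − x₀): ∫u^(2j)·e^(−2au²) du = (2j−1)!!/(4a)^j · √(π/(2a)), odd powers integrate to 0; here √(π/(2a)) = 1.1489.
State is unnormalized: ∫|ψ|² dx = 1.1489, and ∫ψ*·x²·ψ dx = 1.4840, so ⟨x²⟩ = 1.4840 / 1.1489.
⟨x²⟩ = 1.2917.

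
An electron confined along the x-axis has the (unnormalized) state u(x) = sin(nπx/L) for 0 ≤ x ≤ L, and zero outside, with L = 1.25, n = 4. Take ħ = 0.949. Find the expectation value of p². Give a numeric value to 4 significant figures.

91.02

p² u = −ħ² d²u/dx²; ⟨p²⟩ = −ħ² ∫ u*·u'' dx / ∫|u|² dx.
d/dx sin(nπx/L) = (nπ/L)·cos(nπx/L) and d²/dx² sin(nπx/L) = −(nπ/L)²·sin(nπx/L); on 0 ≤ x ≤ L, ∫sin²(nπx/L) dx = L/2 and ∫sin(nπx/L)·cos(nπx/L) dx = 0.
State is unnormalized: ∫|u|² dx = 0.62500, and ∫u*·(−ħ² u'') dx = 56.887, so ⟨p²⟩ = 56.887 / 0.62500.
⟨p²⟩ = 91.019.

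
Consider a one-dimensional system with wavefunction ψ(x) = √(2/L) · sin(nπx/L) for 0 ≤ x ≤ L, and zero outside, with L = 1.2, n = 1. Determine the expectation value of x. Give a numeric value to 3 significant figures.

⟨x⟩ = ∫ x·|ψ|² dx (integrals over the domain).
With sin²θ = (1 − cos2θ)/2 on 0 ≤ x ≤ L: ∫sin²(nπx/L) dx = L/2, ∫x·sin²(nπx/L) dx = L²/4, ∫x²·sin²(nπx/L) dx = L³·(1/6 − 1/(4n²π²)); higher powers xᵏ the same way, integrating xᵏ·cos(2nπx/L) by parts.
⟨x⟩ = 0.60000.

0.600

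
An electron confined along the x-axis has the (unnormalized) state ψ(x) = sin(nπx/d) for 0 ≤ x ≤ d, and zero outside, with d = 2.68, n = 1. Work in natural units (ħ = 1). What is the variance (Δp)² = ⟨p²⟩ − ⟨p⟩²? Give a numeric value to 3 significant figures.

Compute ⟨p⟩ and ⟨p²⟩ separately; (Δp)² = ⟨p²⟩ − ⟨p⟩².
d/dx sin(nπx/d) = (nπ/d)·cos(nπx/d) and d²/dx² sin(nπx/d) = −(nπ/d)²·sin(nπx/d); on 0 ≤ x ≤ d, ∫sin²(nπx/d) dx = d/2 and ∫sin(nπx/d)·cos(nπx/d) dx = 0.
Normalization: ∫|ψ|² dx = 1.3400.
⟨p⟩ = 0.0000 and ⟨p²⟩ = 1.3741.
(Δp)² = 1.3741 − (0.0000)² = 1.3741.

1.37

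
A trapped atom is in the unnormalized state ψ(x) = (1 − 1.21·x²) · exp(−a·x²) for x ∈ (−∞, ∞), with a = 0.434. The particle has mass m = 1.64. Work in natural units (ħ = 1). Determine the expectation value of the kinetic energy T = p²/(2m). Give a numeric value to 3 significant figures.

0.721

T = −(ħ²/2m) d²/dx², so ⟨T⟩ = −(ħ²/2m) ∫ ψ*·ψ'' dx / ∫|ψ|² dx; with m = 1.64.
Expand each integrand as polynomial × e^(−2ax²) and use ∫x^(2j)·e^(−2ax²) dx = (2j−1)!!/(4a)^j · √(π/(2a)), odd powers → 0; here √(π/(2a)) = 1.9025. Differentiate with the product rule, d/dx e^(−ax²) = −2ax·e^(−ax²).
State is unnormalized: ∫|ψ|² dx = 2.0231, and ∫ψ*·(−ħ²/2m · ψ'') dx = 1.4587, so ⟨T⟩ = 1.4587 / 2.0231.
⟨T⟩ = 0.72100.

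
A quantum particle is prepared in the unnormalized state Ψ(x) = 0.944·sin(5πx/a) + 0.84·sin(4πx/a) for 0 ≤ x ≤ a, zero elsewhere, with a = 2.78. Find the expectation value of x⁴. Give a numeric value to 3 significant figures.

2.51

⟨x⁴⟩ = ∫ x⁴·|Ψ|² dx / ∫|Ψ|² dx (integrals over the domain).
On 0 ≤ x ≤ a (j ≠ l): ∫sin²(jπx/a) dx = a/2, ∫sin(jπx/a)·sin(lπx/a) dx = 0; diagonal moments ∫x·sin²(jπx/a) dx = a²/4, ∫x²·sin²(jπx/a) dx = a³·(1/6 − 1/(4j²π²)); cross terms ∫x·sin(jπx/a)·sin(lπx/a) dx = 0 for j + l even and −4jla²/(π²(j² − l²)²) for j + l odd, ∫x²·sin(jπx/a)·sin(lπx/a) dx = (−1)^(j+l)·4jla³/(π²(j² − l²)²); higher powers the same way via product-to-sum and parts.
State is unnormalized: ∫|Ψ|² dx = 2.2195, and ∫Ψ*·x⁴·Ψ dx = 5.5793, so ⟨x⁴⟩ = 5.5793 / 2.2195.
⟨x⁴⟩ = 2.5138.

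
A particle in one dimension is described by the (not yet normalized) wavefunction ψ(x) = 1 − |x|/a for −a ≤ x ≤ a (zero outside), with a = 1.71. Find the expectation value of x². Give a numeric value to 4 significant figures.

0.2924

⟨x²⟩ = ∫ x²·|ψ|² dx / ∫|ψ|² dx (integrals over the domain).
ψ is even, so ∫ over [−a, a] = 2∫₀ᵃ with ψ = 1 − x/a there: ∫₀ᵃ (1 − x/a)² dx = a/3, ∫₀ᵃ x²(1 − x/a)² dx = a³/30, ∫₀ᵃ x⁴(1 − x/a)² dx = a⁵/105.
State is unnormalized: ∫|ψ|² dx = 1.1400, and ∫ψ*·x²·ψ dx = 0.33335, so ⟨x²⟩ = 0.33335 / 1.1400.
⟨x²⟩ = 0.29241.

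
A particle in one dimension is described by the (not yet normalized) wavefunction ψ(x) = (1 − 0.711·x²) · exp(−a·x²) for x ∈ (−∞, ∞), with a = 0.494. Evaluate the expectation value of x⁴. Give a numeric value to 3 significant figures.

⟨x⁴⟩ = ∫ x⁴·|ψ|² dx / ∫|ψ|² dx (integrals over the domain).
Expand each integrand as polynomial × e^(−2ax²) and use ∫x^(2j)·e^(−2ax²) dx = (2j−1)!!/(4a)^j · √(π/(2a)), odd powers → 0; here √(π/(2a)) = 1.7832.
State is unnormalized: ∫|ψ|² dx = 1.1925, and ∫ψ*·x⁴·ψ dx = 2.6487, so ⟨x⁴⟩ = 2.6487 / 1.1925.
⟨x⁴⟩ = 2.2210.

2.22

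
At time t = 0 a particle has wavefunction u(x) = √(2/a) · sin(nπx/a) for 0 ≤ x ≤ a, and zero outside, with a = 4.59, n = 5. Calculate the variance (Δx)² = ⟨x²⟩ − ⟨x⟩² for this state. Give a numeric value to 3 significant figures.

1.71

Compute ⟨x⟩ and ⟨x²⟩ separately, then (Δx)² = ⟨x²⟩ − ⟨x⟩².
With sin²θ = (1 − cos2θ)/2 on 0 ≤ x ≤ a: ∫sin²(nπx/a) dx = a/2, ∫x·sin²(nπx/a) dx = a²/4, ∫x²·sin²(nπx/a) dx = a³·(1/6 − 1/(4n²π²)); higher powers xᵏ the same way, integrating xᵏ·cos(2nπx/a) by parts.
⟨x⟩ = 2.2950 and ⟨x²⟩ = 6.9800.
(Δx)² = 6.9800 − (2.2950)² = 1.7130.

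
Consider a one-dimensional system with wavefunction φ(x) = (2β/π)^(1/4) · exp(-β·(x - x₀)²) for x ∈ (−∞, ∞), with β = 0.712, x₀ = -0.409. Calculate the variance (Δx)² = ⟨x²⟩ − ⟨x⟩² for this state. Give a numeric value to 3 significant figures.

Compute ⟨x⟩ and ⟨x²⟩ separately, then (Δx)² = ⟨x²⟩ − ⟨x⟩².
Gaussian moments (u = x − x₀): ∫u^(2j)·e^(−2βu²) du = (2j−1)!!/(4β)^j · √(π/(2β)), odd powers integrate to 0; here √(π/(2β)) = 1.4853.
⟨x⟩ = -0.40900 and ⟨x²⟩ = 0.51840.
(Δx)² = 0.51840 − (-0.40900)² = 0.35112.

0.351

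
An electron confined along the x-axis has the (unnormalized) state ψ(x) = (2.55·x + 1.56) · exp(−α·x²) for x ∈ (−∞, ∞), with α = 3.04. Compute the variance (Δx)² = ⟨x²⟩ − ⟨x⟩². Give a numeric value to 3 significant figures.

0.0633

Compute ⟨x⟩ and ⟨x²⟩ separately, then (Δx)² = ⟨x²⟩ − ⟨x⟩².
Expand each integrand as polynomial × e^(−2αx²) and use ∫x^(2j)·e^(−2αx²) dx = (2j−1)!!/(4α)^j · √(π/(2α)), odd powers → 0; here √(π/(2α)) = 0.71882.
Normalization: ∫|ψ|² dx = 2.1337.
⟨x⟩ = 0.22042 and ⟨x²⟩ = 0.11187.
(Δx)² = 0.11187 − (0.22042)² = 0.063283.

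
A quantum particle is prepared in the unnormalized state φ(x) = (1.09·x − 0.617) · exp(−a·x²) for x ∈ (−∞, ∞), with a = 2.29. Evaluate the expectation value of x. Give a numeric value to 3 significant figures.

-0.288

⟨x⟩ = ∫ x·|φ|² dx / ∫|φ|² dx (integrals over the domain).
Expand each integrand as polynomial × e^(−2ax²) and use ∫x^(2j)·e^(−2ax²) dx = (2j−1)!!/(4a)^j · √(π/(2a)), odd powers → 0; here √(π/(2a)) = 0.82821.
State is unnormalized: ∫|φ|² dx = 0.42272, and ∫φ*·x·φ dx = -0.12162, so ⟨x⟩ = -0.12162 / 0.42272.
⟨x⟩ = -0.28770.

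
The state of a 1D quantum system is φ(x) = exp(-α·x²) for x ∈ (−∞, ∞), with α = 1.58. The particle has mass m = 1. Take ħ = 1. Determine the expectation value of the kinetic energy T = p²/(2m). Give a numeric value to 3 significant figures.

T = −(ħ²/2m) d²/dx², so ⟨T⟩ = −(ħ²/2m) ∫ φ*·φ'' dx / ∫|φ|² dx; with m = 1.
Gaussian moments: ∫x^(2j)·e^(−2αx²) dx = (2j−1)!!/(4α)^j · √(π/(2α)), odd powers integrate to 0; here √(π/(2α)) = 0.99708. Derivatives: d/dx e^(−αx²) = −2αx·e^(−αx²), d²/dx² e^(−αx²) = (4α²x² − 2α)·e^(−αx²).
State is unnormalized: ∫|φ|² dx = 0.99708, and ∫φ*·(−ħ²/2m · φ'') dx = 0.78770, so ⟨T⟩ = 0.78770 / 0.99708.
⟨T⟩ = 0.79000.

0.790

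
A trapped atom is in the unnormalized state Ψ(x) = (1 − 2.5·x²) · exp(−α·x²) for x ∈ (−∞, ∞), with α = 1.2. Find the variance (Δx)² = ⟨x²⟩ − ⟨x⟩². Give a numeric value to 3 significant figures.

Compute ⟨x⟩ and ⟨x²⟩ separately, then (Δx)² = ⟨x²⟩ − ⟨x⟩².
Expand each integrand as polynomial × e^(−2αx²) and use ∫x^(2j)·e^(−2αx²) dx = (2j−1)!!/(4α)^j · √(π/(2α)), odd powers → 0; here √(π/(2α)) = 1.1441.
Normalization: ∫|Ψ|² dx = 0.88341.
⟨x⟩ = 0.0000 and ⟨x²⟩ = 0.52452.
(Δx)² = 0.52452 − (0.0000)² = 0.52452.

0.525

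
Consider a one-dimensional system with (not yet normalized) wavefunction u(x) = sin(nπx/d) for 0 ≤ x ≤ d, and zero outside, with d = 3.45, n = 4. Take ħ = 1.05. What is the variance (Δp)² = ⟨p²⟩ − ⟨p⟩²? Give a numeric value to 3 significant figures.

14.6

Compute ⟨p⟩ and ⟨p²⟩ separately; (Δp)² = ⟨p²⟩ − ⟨p⟩².
d/dx sin(nπx/d) = (nπ/d)·cos(nπx/d) and d²/dx² sin(nπx/d) = −(nπ/d)²·sin(nπx/d); on 0 ≤ x ≤ d, ∫sin²(nπx/d) dx = d/2 and ∫sin(nπx/d)·cos(nπx/d) dx = 0.
Normalization: ∫|u|² dx = 1.7250.
⟨p⟩ = 0.0000 and ⟨p²⟩ = 14.627.
(Δp)² = 14.627 − (0.0000)² = 14.627.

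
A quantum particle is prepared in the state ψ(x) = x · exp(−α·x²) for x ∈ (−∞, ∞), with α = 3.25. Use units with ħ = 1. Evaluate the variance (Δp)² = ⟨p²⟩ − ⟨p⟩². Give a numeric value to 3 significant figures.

Compute ⟨p⟩ and ⟨p²⟩ separately; (Δp)² = ⟨p²⟩ − ⟨p⟩².
Expand each integrand as polynomial × e^(−2αx²) and use ∫x^(2j)·e^(−2αx²) dx = (2j−1)!!/(4α)^j · √(π/(2α)), odd powers → 0; here √(π/(2α)) = 0.69521. Differentiate with the product rule, d/dx e^(−αx²) = −2αx·e^(−αx²).
Normalization: ∫|ψ|² dx = 0.053478.
⟨p⟩ = 0.0000 and ⟨p²⟩ = 9.7500.
(Δp)² = 9.7500 − (0.0000)² = 9.7500.

9.75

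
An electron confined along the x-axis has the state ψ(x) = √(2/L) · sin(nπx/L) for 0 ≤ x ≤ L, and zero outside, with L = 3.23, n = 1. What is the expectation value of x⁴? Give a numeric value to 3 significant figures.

12.4

⟨x⁴⟩ = ∫ x⁴·|ψ|² dx (integrals over the domain).
With sin²θ = (1 − cos2θ)/2 on 0 ≤ x ≤ L: ∫sin²(nπx/L) dx = L/2, ∫x·sin²(nπx/L) dx = L²/4, ∫x²·sin²(nπx/L) dx = L³·(1/6 − 1/(4n²π²)); higher powers xᵏ the same way, integrating xᵏ·cos(2nπx/L) by parts.
⟨x⁴⟩ = 12.417.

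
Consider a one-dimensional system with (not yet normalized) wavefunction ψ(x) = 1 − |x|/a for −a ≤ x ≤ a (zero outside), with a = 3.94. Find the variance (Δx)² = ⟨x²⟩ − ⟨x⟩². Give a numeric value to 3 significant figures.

Compute ⟨x⟩ and ⟨x²⟩ separately, then (Δx)² = ⟨x²⟩ − ⟨x⟩².
ψ is even, so ∫ over [−a, a] = 2∫₀ᵃ with ψ = 1 − x/a there: ∫₀ᵃ (1 − x/a)² dx = a/3, ∫₀ᵃ x²(1 − x/a)² dx = a³/30, ∫₀ᵃ x⁴(1 − x/a)² dx = a⁵/105.
Normalization: ∫|ψ|² dx = 2.6267.
⟨x⟩ = 0.0000 and ⟨x²⟩ = 1.5524.
(Δx)² = 1.5524 − (0.0000)² = 1.5524.

1.55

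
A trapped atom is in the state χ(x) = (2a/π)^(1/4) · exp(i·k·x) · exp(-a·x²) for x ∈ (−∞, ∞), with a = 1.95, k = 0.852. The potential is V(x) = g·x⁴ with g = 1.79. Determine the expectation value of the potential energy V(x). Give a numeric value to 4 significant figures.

⟨V⟩ = ∫ V(x)·|χ|² dx.
Gaussian moments: ∫x^(2j)·e^(−2ax²) dx = (2j−1)!!/(4a)^j · √(π/(2a)), odd powers integrate to 0; here √(π/(2a)) = 0.89752.
⟨V⟩ = 0.088264.

0.08826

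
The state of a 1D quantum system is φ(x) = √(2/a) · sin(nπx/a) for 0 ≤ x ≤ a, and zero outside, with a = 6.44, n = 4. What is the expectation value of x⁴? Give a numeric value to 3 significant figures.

⟨x⁴⟩ = ∫ x⁴·|φ|² dx (integrals over the domain).
With sin²θ = (1 − cos2θ)/2 on 0 ≤ x ≤ a: ∫sin²(nπx/a) dx = a/2, ∫x·sin²(nπx/a) dx = a²/4, ∫x²·sin²(nπx/a) dx = a³·(1/6 − 1/(4n²π²)); higher powers xᵏ the same way, integrating xᵏ·cos(2nπx/a) by parts.
⟨x⁴⟩ = 333.22.

333.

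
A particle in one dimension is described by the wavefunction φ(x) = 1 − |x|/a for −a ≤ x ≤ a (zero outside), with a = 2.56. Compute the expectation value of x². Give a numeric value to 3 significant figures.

⟨x²⟩ = ∫ x²·|φ|² dx / ∫|φ|² dx (integrals over the domain).
φ is even, so ∫ over [−a, a] = 2∫₀ᵃ with φ = 1 − x/a there: ∫₀ᵃ (1 − x/a)² dx = a/3, ∫₀ᵃ x²(1 − x/a)² dx = a³/30, ∫₀ᵃ x⁴(1 − x/a)² dx = a⁵/105.
State is unnormalized: ∫|φ|² dx = 1.7067, and ∫φ*·x²·φ dx = 1.1185, so ⟨x²⟩ = 1.1185 / 1.7067.
⟨x²⟩ = 0.65536.

0.655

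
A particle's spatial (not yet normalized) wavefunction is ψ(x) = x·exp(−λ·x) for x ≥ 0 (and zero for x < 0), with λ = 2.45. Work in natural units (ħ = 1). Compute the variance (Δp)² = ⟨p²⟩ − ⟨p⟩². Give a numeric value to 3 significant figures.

Compute ⟨p⟩ and ⟨p²⟩ separately; (Δp)² = ⟨p²⟩ − ⟨p⟩².
Differentiate x·exp(−λ·x) with the product rule; every integrand then reduces to terms xʲ·e^(−2λx) on [0, ∞), with ∫₀^∞ xʲ·e^(−2λx) dx = j!/(2λ)^(j+1).
Normalization: ∫|ψ|² dx = 0.017000.
⟨p⟩ = 0.0000 and ⟨p²⟩ = 6.0025.
(Δp)² = 6.0025 − (0.0000)² = 6.0025.

6.00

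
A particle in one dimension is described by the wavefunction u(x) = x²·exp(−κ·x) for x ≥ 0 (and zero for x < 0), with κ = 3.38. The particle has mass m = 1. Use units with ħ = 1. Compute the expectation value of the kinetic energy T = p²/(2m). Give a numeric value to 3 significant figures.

T = −(ħ²/2m) d²/dx², so ⟨T⟩ = −(ħ²/2m) ∫ u*·u'' dx / ∫|u|² dx; with m = 1.
Differentiate x²·exp(−κ·x) with the product rule; every integrand then reduces to terms xʲ·e^(−2κx) on [0, ∞), with ∫₀^∞ xʲ·e^(−2κx) dx = j!/(2κ)^(j+1).
State is unnormalized: ∫|u|² dx = 0.0017001, and ∫u*·(−ħ²/2m · u'') dx = 0.0032371, so ⟨T⟩ = 0.0032371 / 0.0017001.
⟨T⟩ = 1.9041.

1.90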